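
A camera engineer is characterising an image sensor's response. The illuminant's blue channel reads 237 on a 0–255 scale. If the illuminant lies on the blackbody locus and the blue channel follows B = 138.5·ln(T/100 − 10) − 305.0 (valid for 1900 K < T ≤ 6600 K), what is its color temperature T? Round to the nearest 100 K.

ln(t − 10) = (237 + 305.0) / 138.5 = 3.9134.
t − 10 = e^3.9134 = 50.067, so t = 60.067.
T = 100·t = 6007 K → 6000 K to the nearest 100 K.

6000 K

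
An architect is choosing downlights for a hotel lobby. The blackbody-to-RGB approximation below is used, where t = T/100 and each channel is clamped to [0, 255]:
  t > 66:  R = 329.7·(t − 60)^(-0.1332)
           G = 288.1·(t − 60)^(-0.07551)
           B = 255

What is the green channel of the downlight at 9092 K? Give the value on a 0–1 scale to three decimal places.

0.872

t = 9092/100 = 90.92; the t > 66 branch applies.
G = 288.1·(90.92 − 60)^(-0.07551) = 288.1·30.92^(-0.07551) = 288.1·0.77174 = 222.339.
On a 0–1 scale: 222.339/255 = 0.8719 → 0.872.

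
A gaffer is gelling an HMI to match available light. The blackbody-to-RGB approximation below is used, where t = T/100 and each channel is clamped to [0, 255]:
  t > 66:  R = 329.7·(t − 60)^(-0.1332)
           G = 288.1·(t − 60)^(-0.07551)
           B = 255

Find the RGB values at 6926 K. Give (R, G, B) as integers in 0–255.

t = 6926/100 = 69.26; the t > 66 branch applies.
R = 329.7·(69.26 − 60)^(-0.1332) = 329.7·9.26^(-0.1332) = 329.7·0.74344 = 245.113.
G = 288.1·(69.26 − 60)^(-0.07551) = 288.1·9.26^(-0.07551) = 288.1·0.84530 = 243.531.
B = 255 by definition for t > 66.
Rounded: (245, 244, 255).

(245, 244, 255)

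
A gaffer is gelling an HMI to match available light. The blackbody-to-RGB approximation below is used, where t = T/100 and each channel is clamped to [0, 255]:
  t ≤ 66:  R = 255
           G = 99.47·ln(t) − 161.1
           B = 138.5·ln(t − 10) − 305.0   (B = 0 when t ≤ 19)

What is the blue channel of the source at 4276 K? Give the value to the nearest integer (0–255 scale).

t = 4276/100 = 42.76; the t ≤ 66 branch applies.
B = 138.5·ln(42.76 − 10) − 305.0 = 138.5·ln 32.76 − 305.0 = 138.5·3.4892 − 305.0 = 178.255.
Rounded: 178.

178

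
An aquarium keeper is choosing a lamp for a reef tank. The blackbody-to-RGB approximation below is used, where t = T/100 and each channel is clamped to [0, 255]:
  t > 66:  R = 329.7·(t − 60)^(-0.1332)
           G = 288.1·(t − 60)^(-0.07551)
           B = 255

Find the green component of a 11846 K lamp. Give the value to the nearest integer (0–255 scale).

t = 11846/100 = 118.46; the t > 66 branch applies.
G = 288.1·(118.46 − 60)^(-0.07551) = 288.1·58.46^(-0.07551) = 288.1·0.73550 = 211.898.
Rounded: 212.

212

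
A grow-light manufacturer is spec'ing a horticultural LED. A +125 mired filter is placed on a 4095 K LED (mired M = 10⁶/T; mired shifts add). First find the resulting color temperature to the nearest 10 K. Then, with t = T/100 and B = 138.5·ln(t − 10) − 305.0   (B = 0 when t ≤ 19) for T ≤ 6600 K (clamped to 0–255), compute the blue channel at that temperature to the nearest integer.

M_in = 10⁶/4095 = 244.20; M_out = 244.20 + (+125) = 369.20.
T_out = 10⁶/369.20 = 2708.6 K → 2710 K; t = 27.1.
B = 138.5·ln(27.1 − 10) − 305.0 = 138.5·ln 17.1 − 305.0 = 138.5·2.8391 − 305.0 = 88.212.
Rounded: 88.

88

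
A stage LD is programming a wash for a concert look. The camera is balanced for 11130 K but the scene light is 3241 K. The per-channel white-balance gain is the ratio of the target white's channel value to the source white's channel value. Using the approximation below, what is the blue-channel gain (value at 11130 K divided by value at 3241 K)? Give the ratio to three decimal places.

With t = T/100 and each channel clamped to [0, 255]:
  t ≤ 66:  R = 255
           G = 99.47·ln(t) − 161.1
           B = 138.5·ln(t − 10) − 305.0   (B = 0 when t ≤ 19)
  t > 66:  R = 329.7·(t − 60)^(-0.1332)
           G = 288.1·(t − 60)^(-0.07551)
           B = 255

At 3241 K (t = 32.41):
  B = 138.5·ln(32.41 − 10) − 305.0 = 138.5·ln 22.41 − 305.0 = 138.5·3.1095 − 305.0 = 125.667.
At 11130 K (t = 111.3):
  B = 255 by definition for t > 66.
Gain = 255.000 / 125.667 = 2.0292 → 2.029.

2.029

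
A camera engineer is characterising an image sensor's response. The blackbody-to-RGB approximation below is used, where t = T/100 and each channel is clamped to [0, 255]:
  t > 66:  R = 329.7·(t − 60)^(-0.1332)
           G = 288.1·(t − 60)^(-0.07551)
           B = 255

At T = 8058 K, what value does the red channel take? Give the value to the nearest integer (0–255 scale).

t = 8058/100 = 80.58; the t > 66 branch applies.
R = 329.7·(80.58 − 60)^(-0.1332) = 329.7·20.58^(-0.1332) = 329.7·0.66842 = 220.378.
Rounded: 220.

220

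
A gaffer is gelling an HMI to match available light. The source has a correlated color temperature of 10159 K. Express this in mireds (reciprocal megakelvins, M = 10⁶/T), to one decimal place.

98.4 mireds

M = 10⁶ / 10159 = 98.435 → 98.4 mireds.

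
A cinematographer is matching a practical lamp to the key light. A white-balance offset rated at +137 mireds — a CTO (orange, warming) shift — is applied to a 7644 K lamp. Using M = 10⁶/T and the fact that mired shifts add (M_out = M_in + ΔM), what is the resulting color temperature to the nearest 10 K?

3730 K

M_in = 10⁶/7644 = 130.82 mireds.
M_out = 130.82 + (+137) = 267.82 mireds.
T_out = 10⁶/267.82 = 3733.8 K → 3730 K.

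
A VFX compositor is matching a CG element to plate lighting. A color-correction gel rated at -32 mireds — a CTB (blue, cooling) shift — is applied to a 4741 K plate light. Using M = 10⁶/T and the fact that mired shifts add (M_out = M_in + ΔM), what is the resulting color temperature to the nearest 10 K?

5590 K

M_in = 10⁶/4741 = 210.93 mireds.
M_out = 210.93 + (-32) = 178.93 mireds.
T_out = 10⁶/178.93 = 5588.9 K → 5590 K.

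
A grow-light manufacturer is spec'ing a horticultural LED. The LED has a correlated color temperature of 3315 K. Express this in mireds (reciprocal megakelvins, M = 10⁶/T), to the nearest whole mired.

M = 10⁶ / 3315 = 301.659 → 302 mireds.

302 mireds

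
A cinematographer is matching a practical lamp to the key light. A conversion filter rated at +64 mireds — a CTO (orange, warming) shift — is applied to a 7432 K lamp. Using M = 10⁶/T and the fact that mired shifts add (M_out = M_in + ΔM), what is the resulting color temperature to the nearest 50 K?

M_in = 10⁶/7432 = 134.55 mireds.
M_out = 134.55 + (+64) = 198.55 mireds.
T_out = 10⁶/198.55 = 5036.4 K → 5050 K.

5050 K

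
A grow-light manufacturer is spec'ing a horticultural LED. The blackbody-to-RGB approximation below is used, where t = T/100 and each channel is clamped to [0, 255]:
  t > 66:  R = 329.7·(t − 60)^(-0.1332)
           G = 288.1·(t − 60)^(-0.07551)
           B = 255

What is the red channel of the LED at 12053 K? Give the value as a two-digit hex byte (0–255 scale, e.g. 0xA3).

0xBF

t = 12053/100 = 120.53; the t > 66 branch applies.
R = 329.7·(120.53 − 60)^(-0.1332) = 329.7·60.53^(-0.1332) = 329.7·0.57895 = 190.880.
Rounded: 191; in hex, 0xBF.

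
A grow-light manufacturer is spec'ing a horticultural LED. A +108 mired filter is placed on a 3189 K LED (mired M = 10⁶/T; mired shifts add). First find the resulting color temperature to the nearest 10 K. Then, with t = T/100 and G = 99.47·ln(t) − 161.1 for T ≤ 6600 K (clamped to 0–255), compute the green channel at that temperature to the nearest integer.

154

M_in = 10⁶/3189 = 313.58; M_out = 313.58 + (+108) = 421.58.
T_out = 10⁶/421.58 = 2372.0 K → 2370 K; t = 23.7.
G = 99.47·ln 23.7 − 161.1 = 99.47·3.1655 − 161.1 = 153.770.
Rounded: 154.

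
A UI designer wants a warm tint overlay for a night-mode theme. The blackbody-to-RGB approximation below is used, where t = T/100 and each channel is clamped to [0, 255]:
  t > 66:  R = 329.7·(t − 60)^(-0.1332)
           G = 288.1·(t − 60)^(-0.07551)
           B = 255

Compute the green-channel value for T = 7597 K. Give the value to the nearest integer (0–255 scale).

t = 7597/100 = 75.97; the t > 66 branch applies.
G = 288.1·(75.97 − 60)^(-0.07551) = 288.1·15.97^(-0.07551) = 288.1·0.81122 = 233.712.
Rounded: 234.

234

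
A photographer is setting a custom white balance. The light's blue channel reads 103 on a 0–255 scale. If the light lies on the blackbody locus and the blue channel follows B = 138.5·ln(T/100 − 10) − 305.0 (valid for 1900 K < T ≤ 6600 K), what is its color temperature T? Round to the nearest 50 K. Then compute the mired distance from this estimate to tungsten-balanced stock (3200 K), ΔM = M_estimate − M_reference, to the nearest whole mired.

ln(t − 10) = (103 + 305.0) / 138.5 = 2.9458.
t − 10 = e^2.9458 = 19.027, so t = 29.027.
T = 100·t = 2903 K → 2900 K to the nearest 50 K.
M_estimate = 10⁶/2900 = 344.83; M_reference = 10⁶/3200 = 312.50.
ΔM = 344.83 − 312.50 = 32.33 → +32 mireds.

+32 mireds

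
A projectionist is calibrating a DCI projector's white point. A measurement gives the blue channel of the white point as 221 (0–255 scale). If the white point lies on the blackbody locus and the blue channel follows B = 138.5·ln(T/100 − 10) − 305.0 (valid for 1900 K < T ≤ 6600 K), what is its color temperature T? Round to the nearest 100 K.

5500 K

ln(t − 10) = (221 + 305.0) / 138.5 = 3.7978.
t − 10 = e^3.7978 = 44.604, so t = 54.604.
T = 100·t = 5460 K → 5500 K to the nearest 100 K.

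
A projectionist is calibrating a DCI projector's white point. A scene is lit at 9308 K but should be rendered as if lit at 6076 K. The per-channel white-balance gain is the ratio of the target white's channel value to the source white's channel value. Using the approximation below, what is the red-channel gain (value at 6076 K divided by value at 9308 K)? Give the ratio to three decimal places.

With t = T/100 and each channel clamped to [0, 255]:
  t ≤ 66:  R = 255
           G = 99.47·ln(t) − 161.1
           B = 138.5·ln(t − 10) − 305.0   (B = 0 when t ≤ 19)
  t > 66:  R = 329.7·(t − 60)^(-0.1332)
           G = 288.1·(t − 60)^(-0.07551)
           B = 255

1.233

At 9308 K (t = 93.08):
  R = 329.7·(93.08 − 60)^(-0.1332) = 329.7·33.08^(-0.1332) = 329.7·0.62747 = 206.877.
At 6076 K (t = 60.76):
  R = 255 by definition for t ≤ 66.
Gain = 255.000 / 206.877 = 1.2326 → 1.233.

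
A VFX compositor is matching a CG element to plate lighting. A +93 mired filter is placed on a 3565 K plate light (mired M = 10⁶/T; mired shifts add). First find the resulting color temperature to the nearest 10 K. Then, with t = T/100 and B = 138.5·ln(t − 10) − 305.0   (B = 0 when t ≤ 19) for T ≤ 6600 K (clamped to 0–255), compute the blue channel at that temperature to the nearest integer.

M_in = 10⁶/3565 = 280.50; M_out = 280.50 + (+93) = 373.50.
T_out = 10⁶/373.50 = 2677.3 K → 2680 K; t = 26.8.
B = 138.5·ln(26.8 − 10) − 305.0 = 138.5·ln 16.8 − 305.0 = 138.5·2.8214 − 305.0 = 85.761.
Rounded: 86.

86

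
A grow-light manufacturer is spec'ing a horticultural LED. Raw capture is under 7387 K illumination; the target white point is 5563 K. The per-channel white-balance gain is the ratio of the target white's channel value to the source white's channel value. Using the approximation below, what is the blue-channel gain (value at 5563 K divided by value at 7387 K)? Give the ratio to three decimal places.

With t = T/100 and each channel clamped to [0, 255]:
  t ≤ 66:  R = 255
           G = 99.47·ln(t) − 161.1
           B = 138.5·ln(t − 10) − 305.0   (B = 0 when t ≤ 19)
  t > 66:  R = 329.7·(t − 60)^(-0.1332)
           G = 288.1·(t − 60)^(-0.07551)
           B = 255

0.879

At 7387 K (t = 73.87):
  B = 255 by definition for t > 66.
At 5563 K (t = 55.63):
  B = 138.5·ln(55.63 − 10) − 305.0 = 138.5·ln 45.63 − 305.0 = 138.5·3.8206 − 305.0 = 224.148.
Gain = 224.148 / 255.000 = 0.8790 → 0.879.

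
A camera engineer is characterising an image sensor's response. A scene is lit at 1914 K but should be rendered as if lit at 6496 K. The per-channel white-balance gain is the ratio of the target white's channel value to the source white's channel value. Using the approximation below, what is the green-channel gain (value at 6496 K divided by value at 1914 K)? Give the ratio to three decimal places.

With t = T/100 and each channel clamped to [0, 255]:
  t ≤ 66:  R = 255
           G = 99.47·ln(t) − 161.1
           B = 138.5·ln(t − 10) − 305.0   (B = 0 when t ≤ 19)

1.917

At 1914 K (t = 19.14):
  G = 99.47·ln 19.14 − 161.1 = 99.47·2.9518 − 161.1 = 132.514.
At 6496 K (t = 64.96):
  G = 99.47·ln 64.96 − 161.1 = 99.47·4.1738 − 161.1 = 254.065.
Gain = 254.065 / 132.514 = 1.9173 → 1.917.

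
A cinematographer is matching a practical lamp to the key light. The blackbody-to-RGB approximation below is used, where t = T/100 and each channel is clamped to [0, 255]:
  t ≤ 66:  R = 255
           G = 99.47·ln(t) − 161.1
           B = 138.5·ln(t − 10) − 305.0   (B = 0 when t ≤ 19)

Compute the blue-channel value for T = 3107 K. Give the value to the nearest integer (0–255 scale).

t = 3107/100 = 31.07; the t ≤ 66 branch applies.
B = 138.5·ln(31.07 − 10) − 305.0 = 138.5·ln 21.07 − 305.0 = 138.5·3.0479 − 305.0 = 117.127.
Rounded: 117.

117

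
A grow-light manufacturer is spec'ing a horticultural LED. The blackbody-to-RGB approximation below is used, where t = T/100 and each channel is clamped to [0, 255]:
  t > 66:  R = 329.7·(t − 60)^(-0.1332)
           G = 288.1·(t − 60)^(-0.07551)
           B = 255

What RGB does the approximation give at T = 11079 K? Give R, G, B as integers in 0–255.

t = 11079/100 = 110.79; the t > 66 branch applies.
R = 329.7·(110.79 − 60)^(-0.1332) = 329.7·50.79^(-0.1332) = 329.7·0.59264 = 195.393.
G = 288.1·(110.79 − 60)^(-0.07551) = 288.1·50.79^(-0.07551) = 288.1·0.74336 = 214.161.
B = 255 by definition for t > 66.
Rounded: (195, 214, 255).

R=195, G=214, B=255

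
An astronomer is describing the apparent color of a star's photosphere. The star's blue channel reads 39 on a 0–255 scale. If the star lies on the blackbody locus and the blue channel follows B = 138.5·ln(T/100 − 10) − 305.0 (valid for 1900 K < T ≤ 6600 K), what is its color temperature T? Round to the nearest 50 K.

2200 K

ln(t − 10) = (39 + 305.0) / 138.5 = 2.4838.
t − 10 = e^2.4838 = 11.986, so t = 21.986.
T = 100·t = 2199 K → 2200 K to the nearest 50 K.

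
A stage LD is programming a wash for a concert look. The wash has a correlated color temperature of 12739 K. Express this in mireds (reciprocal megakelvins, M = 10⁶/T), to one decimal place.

78.5 mireds

M = 10⁶ / 12739 = 78.499 → 78.5 mireds.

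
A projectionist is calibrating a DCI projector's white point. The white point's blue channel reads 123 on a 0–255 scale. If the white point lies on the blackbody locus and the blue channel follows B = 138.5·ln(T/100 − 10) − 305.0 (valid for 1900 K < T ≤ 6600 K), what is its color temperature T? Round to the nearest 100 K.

ln(t − 10) = (123 + 305.0) / 138.5 = 3.0903.
t − 10 = e^3.0903 = 21.983, so t = 31.983.
T = 100·t = 3198 K → 3200 K to the nearest 100 K.

3200 K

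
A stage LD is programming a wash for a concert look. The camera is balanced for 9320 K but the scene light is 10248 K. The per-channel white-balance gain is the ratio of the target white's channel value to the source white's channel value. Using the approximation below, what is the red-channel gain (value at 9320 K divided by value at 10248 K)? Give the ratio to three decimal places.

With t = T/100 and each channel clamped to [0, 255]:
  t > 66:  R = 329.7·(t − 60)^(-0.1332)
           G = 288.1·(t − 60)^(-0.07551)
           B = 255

At 10248 K (t = 102.48):
  R = 329.7·(102.48 − 60)^(-0.1332) = 329.7·42.48^(-0.1332) = 329.7·0.60691 = 200.099.
At 9320 K (t = 93.2):
  R = 329.7·(93.2 − 60)^(-0.1332) = 329.7·33.2^(-0.1332) = 329.7·0.62717 = 206.778.
Gain = 206.778 / 200.099 = 1.0334 → 1.033.

1.033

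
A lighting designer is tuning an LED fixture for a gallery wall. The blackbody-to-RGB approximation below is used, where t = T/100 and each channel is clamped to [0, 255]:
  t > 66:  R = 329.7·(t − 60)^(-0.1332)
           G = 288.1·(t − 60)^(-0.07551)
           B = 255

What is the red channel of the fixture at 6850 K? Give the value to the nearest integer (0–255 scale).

248

t = 6850/100 = 68.5; the t > 66 branch applies.
R = 329.7·(68.5 − 60)^(-0.1332) = 329.7·8.5^(-0.1332) = 329.7·0.75197 = 247.925.
Rounded: 248.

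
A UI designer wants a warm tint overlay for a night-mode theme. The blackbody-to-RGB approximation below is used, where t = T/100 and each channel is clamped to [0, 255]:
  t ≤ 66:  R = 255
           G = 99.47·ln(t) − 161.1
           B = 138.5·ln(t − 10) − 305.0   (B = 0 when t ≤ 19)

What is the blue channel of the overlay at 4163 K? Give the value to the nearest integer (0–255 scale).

173

t = 4163/100 = 41.63; the t ≤ 66 branch applies.
B = 138.5·ln(41.63 − 10) − 305.0 = 138.5·ln 31.63 − 305.0 = 138.5·3.4541 − 305.0 = 173.394.
Rounded: 173.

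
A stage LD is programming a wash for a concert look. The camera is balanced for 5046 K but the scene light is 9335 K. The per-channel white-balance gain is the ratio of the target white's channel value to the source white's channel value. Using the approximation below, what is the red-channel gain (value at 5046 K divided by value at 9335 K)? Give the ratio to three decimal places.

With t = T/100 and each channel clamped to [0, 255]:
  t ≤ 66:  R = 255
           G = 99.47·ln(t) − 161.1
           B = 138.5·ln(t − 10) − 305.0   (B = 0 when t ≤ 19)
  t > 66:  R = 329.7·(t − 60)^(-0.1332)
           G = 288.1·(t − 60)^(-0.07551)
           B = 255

1.234

At 9335 K (t = 93.35):
  R = 329.7·(93.35 − 60)^(-0.1332) = 329.7·33.35^(-0.1332) = 329.7·0.62679 = 206.653.
At 5046 K (t = 50.46):
  R = 255 by definition for t ≤ 66.
Gain = 255.000 / 206.653 = 1.2340 → 1.234.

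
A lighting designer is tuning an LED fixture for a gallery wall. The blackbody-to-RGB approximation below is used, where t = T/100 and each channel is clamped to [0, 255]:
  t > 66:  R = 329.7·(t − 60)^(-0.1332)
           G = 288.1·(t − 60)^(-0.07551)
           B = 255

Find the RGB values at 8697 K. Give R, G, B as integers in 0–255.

t = 8697/100 = 86.97; the t > 66 branch applies.
R = 329.7·(86.97 − 60)^(-0.1332) = 329.7·26.97^(-0.1332) = 329.7·0.64477 = 212.582.
G = 288.1·(86.97 − 60)^(-0.07551) = 288.1·26.97^(-0.07551) = 288.1·0.77975 = 224.645.
B = 255 by definition for t > 66.
Rounded: (213, 225, 255).

R=213, G=225, B=255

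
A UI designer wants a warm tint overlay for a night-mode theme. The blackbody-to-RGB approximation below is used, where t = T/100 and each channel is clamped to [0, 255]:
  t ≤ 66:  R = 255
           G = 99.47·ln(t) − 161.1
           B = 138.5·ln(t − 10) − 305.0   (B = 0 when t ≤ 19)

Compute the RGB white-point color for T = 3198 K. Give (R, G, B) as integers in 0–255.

(255, 184, 123)

t = 3198/100 = 31.98; the t ≤ 66 branch applies.
R = 255 by definition for t ≤ 66.
G = 99.47·ln 31.98 − 161.1 = 99.47·3.4651 − 161.1 = 183.575.
B = 138.5·ln(31.98 − 10) − 305.0 = 138.5·ln 21.98 − 305.0 = 138.5·3.0901 − 305.0 = 122.983.
Rounded: (255, 184, 123).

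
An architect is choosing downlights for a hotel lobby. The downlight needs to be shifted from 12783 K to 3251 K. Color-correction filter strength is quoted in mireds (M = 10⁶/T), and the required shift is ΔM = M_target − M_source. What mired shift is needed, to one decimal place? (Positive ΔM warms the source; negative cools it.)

M_source = 10⁶/12783 = 78.229; M_target = 10⁶/3251 = 307.598.
ΔM = 307.598 − 78.229 = 229.369 → +229.4 mireds, a warming shift.

+229.4 mireds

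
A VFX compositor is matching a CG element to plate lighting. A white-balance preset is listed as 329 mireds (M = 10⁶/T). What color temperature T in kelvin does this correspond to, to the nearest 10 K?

T = 10⁶ / 329 = 3039.51 K → 3040 K.

3040 K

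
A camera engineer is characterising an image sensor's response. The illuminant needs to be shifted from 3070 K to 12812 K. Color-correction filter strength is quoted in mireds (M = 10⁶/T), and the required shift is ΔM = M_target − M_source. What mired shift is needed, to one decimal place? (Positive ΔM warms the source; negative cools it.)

-247.7 mireds

M_source = 10⁶/3070 = 325.733; M_target = 10⁶/12812 = 78.052.
ΔM = 78.052 − 325.733 = -247.681 → -247.7 mireds, a cooling shift.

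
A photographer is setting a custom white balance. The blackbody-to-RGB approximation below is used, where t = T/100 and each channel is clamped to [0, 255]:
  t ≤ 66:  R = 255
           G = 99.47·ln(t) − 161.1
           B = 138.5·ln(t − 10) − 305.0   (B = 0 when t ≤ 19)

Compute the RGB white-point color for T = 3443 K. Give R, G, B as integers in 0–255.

t = 3443/100 = 34.43; the t ≤ 66 branch applies.
R = 255 by definition for t ≤ 66.
G = 99.47·ln 34.43 − 161.1 = 99.47·3.5389 − 161.1 = 190.917.
B = 138.5·ln(34.43 − 10) − 305.0 = 138.5·ln 24.43 − 305.0 = 138.5·3.1958 − 305.0 = 137.620.
Rounded: (255, 191, 138).

R=255, G=191, B=138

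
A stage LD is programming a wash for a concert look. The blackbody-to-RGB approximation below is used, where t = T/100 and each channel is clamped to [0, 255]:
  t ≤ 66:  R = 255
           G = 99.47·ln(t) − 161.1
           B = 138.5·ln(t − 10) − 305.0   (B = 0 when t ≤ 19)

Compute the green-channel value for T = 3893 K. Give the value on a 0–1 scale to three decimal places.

t = 3893/100 = 38.93; the t ≤ 66 branch applies.
G = 99.47·ln 38.93 − 161.1 = 99.47·3.6618 − 161.1 = 203.136.
On a 0–1 scale: 203.136/255 = 0.7966 → 0.797.

0.797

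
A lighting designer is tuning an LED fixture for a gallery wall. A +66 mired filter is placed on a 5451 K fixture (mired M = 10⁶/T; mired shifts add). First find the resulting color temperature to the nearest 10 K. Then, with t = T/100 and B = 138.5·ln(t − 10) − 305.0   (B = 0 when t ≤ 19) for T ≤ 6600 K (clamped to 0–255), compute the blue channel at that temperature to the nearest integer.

167

M_in = 10⁶/5451 = 183.45; M_out = 183.45 + (+66) = 249.45.
T_out = 10⁶/249.45 = 4008.8 K → 4010 K; t = 40.1.
B = 138.5·ln(40.1 − 10) − 305.0 = 138.5·ln 30.1 − 305.0 = 138.5·3.4045 − 305.0 = 166.527.
Rounded: 167.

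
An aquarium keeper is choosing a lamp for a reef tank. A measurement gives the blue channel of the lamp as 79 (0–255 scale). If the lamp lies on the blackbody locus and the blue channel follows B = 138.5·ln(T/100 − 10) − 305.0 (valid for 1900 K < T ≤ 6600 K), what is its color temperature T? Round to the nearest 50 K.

2600 K

ln(t − 10) = (79 + 305.0) / 138.5 = 2.7726.
t − 10 = e^2.7726 = 16.000, so t = 26.000.
T = 100·t = 2600 K → 2600 K to the nearest 50 K.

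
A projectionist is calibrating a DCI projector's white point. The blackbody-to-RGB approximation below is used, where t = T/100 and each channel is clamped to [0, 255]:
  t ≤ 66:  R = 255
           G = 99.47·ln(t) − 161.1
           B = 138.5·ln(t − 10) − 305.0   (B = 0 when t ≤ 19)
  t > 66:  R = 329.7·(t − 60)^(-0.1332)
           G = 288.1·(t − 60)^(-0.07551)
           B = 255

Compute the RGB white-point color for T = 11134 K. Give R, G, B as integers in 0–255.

R=195, G=214, B=255

t = 11134/100 = 111.34; the t > 66 branch applies.
R = 329.7·(111.34 − 60)^(-0.1332) = 329.7·51.34^(-0.1332) = 329.7·0.59179 = 195.113.
G = 288.1·(111.34 − 60)^(-0.07551) = 288.1·51.34^(-0.07551) = 288.1·0.74275 = 213.987.
B = 255 by definition for t > 66.
Rounded: (195, 214, 255).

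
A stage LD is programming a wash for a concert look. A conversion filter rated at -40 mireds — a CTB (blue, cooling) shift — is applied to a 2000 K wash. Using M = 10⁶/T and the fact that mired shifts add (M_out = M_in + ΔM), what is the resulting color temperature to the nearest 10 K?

2170 K

M_in = 10⁶/2000 = 500.00 mireds.
M_out = 500.00 + (-40) = 460.00 mireds.
T_out = 10⁶/460.00 = 2173.9 K → 2170 K.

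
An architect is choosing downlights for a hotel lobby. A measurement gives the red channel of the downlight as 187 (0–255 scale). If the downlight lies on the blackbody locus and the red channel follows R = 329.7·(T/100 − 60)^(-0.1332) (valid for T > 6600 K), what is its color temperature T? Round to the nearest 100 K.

13100 K

(t − 60)^(-0.1332) = 187/329.7 = 0.56718.
t − 60 = 0.56718^(1/-0.1332) = 0.56718^(-7.508) = 70.620, so t = 130.620.
T = 100·t = 13062 K → 13100 K to the nearest 100 K.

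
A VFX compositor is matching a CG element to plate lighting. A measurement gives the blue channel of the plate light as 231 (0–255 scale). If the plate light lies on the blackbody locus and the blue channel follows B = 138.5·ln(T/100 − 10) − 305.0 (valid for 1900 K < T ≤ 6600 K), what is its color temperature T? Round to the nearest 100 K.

ln(t − 10) = (231 + 305.0) / 138.5 = 3.8700.
t − 10 = e^3.8700 = 47.944, so t = 57.944.
T = 100·t = 5794 K → 5800 K to the nearest 100 K.

5800 K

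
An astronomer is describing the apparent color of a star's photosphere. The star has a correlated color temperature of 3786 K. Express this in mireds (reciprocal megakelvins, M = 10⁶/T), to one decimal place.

M = 10⁶ / 3786 = 264.131 → 264.1 mireds.

264.1 mireds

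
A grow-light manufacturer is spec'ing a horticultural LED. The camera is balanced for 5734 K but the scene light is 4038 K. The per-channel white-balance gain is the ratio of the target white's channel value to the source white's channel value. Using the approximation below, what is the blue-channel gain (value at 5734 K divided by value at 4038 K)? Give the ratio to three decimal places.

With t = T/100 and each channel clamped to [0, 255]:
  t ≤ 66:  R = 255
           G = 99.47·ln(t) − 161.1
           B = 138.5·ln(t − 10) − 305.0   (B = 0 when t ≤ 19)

1.366

At 4038 K (t = 40.38):
  B = 138.5·ln(40.38 − 10) − 305.0 = 138.5·ln 30.38 − 305.0 = 138.5·3.4138 − 305.0 = 167.809.
At 5734 K (t = 57.34):
  B = 138.5·ln(57.34 − 10) − 305.0 = 138.5·ln 47.34 − 305.0 = 138.5·3.8574 − 305.0 = 229.244.
Gain = 229.244 / 167.809 = 1.3661 → 1.366.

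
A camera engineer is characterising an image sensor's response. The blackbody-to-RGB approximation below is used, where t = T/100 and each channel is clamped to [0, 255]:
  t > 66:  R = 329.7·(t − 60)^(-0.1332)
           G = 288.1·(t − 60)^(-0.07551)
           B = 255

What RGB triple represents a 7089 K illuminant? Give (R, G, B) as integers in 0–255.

(240, 241, 255)

t = 7089/100 = 70.89; the t > 66 branch applies.
R = 329.7·(70.89 − 60)^(-0.1332) = 329.7·10.89^(-0.1332) = 329.7·0.72756 = 239.876.
G = 288.1·(70.89 − 60)^(-0.07551) = 288.1·10.89^(-0.07551) = 288.1·0.83501 = 240.568.
B = 255 by definition for t > 66.
Rounded: (240, 241, 255).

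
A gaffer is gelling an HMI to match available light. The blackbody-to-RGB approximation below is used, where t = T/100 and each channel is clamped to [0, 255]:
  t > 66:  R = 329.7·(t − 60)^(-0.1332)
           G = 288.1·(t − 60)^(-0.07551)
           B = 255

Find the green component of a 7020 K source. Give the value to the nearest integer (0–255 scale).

242

t = 7020/100 = 70.2; the t > 66 branch applies.
G = 288.1·(70.2 − 60)^(-0.07551) = 288.1·10.2^(-0.07551) = 288.1·0.83915 = 241.760.
Rounded: 242.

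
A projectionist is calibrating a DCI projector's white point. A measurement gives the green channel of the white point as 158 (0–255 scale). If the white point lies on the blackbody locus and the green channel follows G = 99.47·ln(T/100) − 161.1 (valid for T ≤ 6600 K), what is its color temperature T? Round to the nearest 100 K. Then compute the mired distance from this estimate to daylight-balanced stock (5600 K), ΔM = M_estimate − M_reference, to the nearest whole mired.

ln t = (158 + 161.1) / 99.47 = 3.2080.
t = e^3.2080 = 24.730.
T = 100·t = 2473 K → 2500 K to the nearest 100 K.
M_estimate = 10⁶/2500 = 400.00; M_reference = 10⁶/5600 = 178.57.
ΔM = 400.00 − 178.57 = 221.43 → +221 mireds.

+221 mireds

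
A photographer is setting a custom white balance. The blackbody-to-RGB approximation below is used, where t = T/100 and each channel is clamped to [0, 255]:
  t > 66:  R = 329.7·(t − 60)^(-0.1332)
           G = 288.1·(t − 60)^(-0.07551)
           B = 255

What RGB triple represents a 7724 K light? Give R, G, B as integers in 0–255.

t = 7724/100 = 77.24; the t > 66 branch applies.
R = 329.7·(77.24 − 60)^(-0.1332) = 329.7·17.24^(-0.1332) = 329.7·0.68437 = 225.638.
G = 288.1·(77.24 − 60)^(-0.07551) = 288.1·17.24^(-0.07551) = 288.1·0.80655 = 232.366.
B = 255 by definition for t > 66.
Rounded: (226, 232, 255).

R=226, G=232, B=255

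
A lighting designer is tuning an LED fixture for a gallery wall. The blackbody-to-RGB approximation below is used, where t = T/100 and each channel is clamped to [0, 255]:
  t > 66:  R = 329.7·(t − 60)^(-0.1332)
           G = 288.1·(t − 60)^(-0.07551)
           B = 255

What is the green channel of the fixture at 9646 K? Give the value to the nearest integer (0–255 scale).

t = 9646/100 = 96.46; the t > 66 branch applies.
G = 288.1·(96.46 − 60)^(-0.07551) = 288.1·36.46^(-0.07551) = 288.1·0.76220 = 219.589.
Rounded: 220.

220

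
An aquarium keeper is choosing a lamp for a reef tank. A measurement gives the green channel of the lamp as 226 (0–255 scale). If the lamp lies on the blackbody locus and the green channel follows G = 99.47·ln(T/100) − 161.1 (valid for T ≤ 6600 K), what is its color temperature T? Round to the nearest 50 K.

4900 K

ln t = (226 + 161.1) / 99.47 = 3.8916.
t = e^3.8916 = 48.990.
T = 100·t = 4899 K → 4900 K to the nearest 50 K.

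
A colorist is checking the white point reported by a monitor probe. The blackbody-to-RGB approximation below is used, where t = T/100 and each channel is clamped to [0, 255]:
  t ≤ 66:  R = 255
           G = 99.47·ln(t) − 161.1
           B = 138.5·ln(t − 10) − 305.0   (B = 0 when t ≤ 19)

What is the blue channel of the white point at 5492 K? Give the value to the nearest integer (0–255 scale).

t = 5492/100 = 54.92; the t ≤ 66 branch applies.
B = 138.5·ln(54.92 − 10) − 305.0 = 138.5·ln 44.92 − 305.0 = 138.5·3.8049 − 305.0 = 221.976.
Rounded: 222.

222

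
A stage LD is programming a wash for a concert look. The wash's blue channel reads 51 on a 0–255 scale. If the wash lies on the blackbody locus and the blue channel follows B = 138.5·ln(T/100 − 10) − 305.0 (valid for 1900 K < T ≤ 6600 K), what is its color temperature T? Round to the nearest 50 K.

ln(t − 10) = (51 + 305.0) / 138.5 = 2.5704.
t − 10 = e^2.5704 = 13.071, so t = 23.071.
T = 100·t = 2307 K → 2300 K to the nearest 50 K.

2300 K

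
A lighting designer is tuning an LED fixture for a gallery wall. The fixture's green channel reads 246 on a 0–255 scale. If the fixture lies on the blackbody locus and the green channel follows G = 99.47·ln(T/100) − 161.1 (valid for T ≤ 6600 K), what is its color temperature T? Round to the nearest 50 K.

6000 K

ln t = (246 + 161.1) / 99.47 = 4.0927.
t = e^4.0927 = 59.901.
T = 100·t = 5990 K → 6000 K to the nearest 50 K.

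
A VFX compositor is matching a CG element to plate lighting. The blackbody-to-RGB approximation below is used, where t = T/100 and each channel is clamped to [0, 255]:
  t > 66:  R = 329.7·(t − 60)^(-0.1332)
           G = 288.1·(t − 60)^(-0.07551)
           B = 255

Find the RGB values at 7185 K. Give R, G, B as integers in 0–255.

t = 7185/100 = 71.85; the t > 66 branch applies.
R = 329.7·(71.85 − 60)^(-0.1332) = 329.7·11.85^(-0.1332) = 329.7·0.71942 = 237.192.
G = 288.1·(71.85 − 60)^(-0.07551) = 288.1·11.85^(-0.07551) = 288.1·0.82970 = 239.038.
B = 255 by definition for t > 66.
Rounded: (237, 239, 255).

R=237, G=239, B=255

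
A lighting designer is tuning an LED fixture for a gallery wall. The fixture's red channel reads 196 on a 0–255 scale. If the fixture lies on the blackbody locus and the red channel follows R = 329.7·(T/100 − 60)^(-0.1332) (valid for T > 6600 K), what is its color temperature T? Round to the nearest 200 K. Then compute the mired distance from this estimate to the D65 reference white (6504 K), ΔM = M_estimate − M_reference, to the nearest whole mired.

-63 mireds

(t − 60)^(-0.1332) = 196/329.7 = 0.59448.
t − 60 = 0.59448^(1/-0.1332) = 0.59448^(-7.508) = 49.621, so t = 109.621.
T = 100·t = 10962 K → 11000 K to the nearest 200 K.
M_estimate = 10⁶/11000 = 90.91; M_reference = 10⁶/6504 = 153.75.
ΔM = 90.91 − 153.75 = -62.84 → -63 mireds.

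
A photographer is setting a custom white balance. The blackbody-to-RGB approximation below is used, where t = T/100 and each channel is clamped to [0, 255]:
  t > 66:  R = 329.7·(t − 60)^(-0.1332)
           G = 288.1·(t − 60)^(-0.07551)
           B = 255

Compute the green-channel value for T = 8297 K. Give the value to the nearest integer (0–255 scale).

t = 8297/100 = 82.97; the t > 66 branch applies.
G = 288.1·(82.97 − 60)^(-0.07551) = 288.1·22.97^(-0.07551) = 288.1·0.78926 = 227.385.
Rounded: 227.

227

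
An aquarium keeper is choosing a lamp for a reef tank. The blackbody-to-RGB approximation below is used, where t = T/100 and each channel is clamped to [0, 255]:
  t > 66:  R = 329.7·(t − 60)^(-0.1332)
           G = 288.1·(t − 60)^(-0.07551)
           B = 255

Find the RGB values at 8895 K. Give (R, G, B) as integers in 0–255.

(211, 223, 255)

t = 8895/100 = 88.95; the t > 66 branch applies.
R = 329.7·(88.95 − 60)^(-0.1332) = 329.7·28.95^(-0.1332) = 329.7·0.63872 = 210.585.
G = 288.1·(88.95 − 60)^(-0.07551) = 288.1·28.95^(-0.07551) = 288.1·0.77559 = 223.447.
B = 255 by definition for t > 66.
Rounded: (211, 223, 255).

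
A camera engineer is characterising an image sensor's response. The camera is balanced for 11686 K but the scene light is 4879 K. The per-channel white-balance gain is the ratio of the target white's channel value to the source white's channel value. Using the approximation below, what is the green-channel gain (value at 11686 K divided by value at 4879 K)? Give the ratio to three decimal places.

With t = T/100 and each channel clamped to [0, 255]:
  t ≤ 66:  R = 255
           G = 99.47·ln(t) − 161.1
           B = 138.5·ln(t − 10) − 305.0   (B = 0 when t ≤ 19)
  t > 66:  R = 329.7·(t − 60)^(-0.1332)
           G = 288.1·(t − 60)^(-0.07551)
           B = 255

At 4879 K (t = 48.79):
  G = 99.47·ln 48.79 − 161.1 = 99.47·3.8875 − 161.1 = 225.592.
At 11686 K (t = 116.86):
  G = 288.1·(116.86 − 60)^(-0.07551) = 288.1·56.86^(-0.07551) = 288.1·0.73705 = 212.343.
Gain = 212.343 / 225.592 = 0.9413 → 0.941.

0.941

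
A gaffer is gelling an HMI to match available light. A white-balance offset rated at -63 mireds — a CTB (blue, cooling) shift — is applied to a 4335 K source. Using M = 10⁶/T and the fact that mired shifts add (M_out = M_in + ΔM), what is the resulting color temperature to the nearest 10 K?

M_in = 10⁶/4335 = 230.68 mireds.
M_out = 230.68 + (-63) = 167.68 mireds.
T_out = 10⁶/167.68 = 5963.7 K → 5960 K.

5960 K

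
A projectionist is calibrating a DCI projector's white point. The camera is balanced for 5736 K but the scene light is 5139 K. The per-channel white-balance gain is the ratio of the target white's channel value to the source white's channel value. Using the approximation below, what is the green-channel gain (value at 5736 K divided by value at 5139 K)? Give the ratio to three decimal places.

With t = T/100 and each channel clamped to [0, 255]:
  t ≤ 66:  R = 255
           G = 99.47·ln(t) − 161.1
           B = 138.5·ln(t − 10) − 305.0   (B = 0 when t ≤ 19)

1.047

At 5139 K (t = 51.39):
  G = 99.47·ln 51.39 − 161.1 = 99.47·3.9394 − 161.1 = 230.756.
At 5736 K (t = 57.36):
  G = 99.47·ln 57.36 − 161.1 = 99.47·4.0493 − 161.1 = 241.689.
Gain = 241.689 / 230.756 = 1.0474 → 1.047.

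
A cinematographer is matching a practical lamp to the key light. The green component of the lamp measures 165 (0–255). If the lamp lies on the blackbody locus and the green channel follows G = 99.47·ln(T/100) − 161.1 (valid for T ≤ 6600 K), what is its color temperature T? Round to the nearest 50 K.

2650 K

ln t = (165 + 161.1) / 99.47 = 3.2784.
t = e^3.2784 = 26.533.
T = 100·t = 2653 K → 2650 K to the nearest 50 K.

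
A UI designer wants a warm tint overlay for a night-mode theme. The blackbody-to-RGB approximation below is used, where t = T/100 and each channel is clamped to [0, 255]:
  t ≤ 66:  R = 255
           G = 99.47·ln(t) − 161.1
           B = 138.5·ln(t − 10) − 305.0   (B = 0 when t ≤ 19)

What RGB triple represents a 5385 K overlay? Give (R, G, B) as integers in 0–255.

(255, 235, 219)

t = 5385/100 = 53.85; the t ≤ 66 branch applies.
R = 255 by definition for t ≤ 66.
G = 99.47·ln 53.85 − 161.1 = 99.47·3.9862 − 161.1 = 235.408.
B = 138.5·ln(53.85 − 10) − 305.0 = 138.5·ln 43.85 − 305.0 = 138.5·3.7808 − 305.0 = 218.637.
Rounded: (255, 235, 219).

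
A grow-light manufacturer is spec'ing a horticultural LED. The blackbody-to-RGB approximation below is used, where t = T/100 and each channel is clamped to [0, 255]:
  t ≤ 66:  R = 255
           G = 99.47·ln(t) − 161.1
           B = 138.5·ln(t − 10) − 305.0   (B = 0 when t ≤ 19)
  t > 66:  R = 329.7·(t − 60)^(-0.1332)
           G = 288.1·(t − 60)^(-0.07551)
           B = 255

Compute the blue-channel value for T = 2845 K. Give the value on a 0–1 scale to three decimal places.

0.387

t = 2845/100 = 28.45; the t ≤ 66 branch applies.
B = 138.5·ln(28.45 − 10) − 305.0 = 138.5·ln 18.45 − 305.0 = 138.5·2.9151 − 305.0 = 98.736.
On a 0–1 scale: 98.736/255 = 0.3872 → 0.387.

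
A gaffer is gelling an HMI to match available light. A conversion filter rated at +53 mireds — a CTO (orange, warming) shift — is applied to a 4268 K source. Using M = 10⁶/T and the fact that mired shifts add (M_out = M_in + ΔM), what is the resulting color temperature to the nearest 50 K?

3500 K

M_in = 10⁶/4268 = 234.30 mireds.
M_out = 234.30 + (+53) = 287.30 mireds.
T_out = 10⁶/287.30 = 3480.7 K → 3500 K.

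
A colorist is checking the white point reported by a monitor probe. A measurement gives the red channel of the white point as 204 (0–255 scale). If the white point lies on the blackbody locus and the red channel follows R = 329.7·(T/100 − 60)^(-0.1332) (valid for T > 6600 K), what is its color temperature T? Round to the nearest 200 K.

(t − 60)^(-0.1332) = 204/329.7 = 0.61874.
t − 60 = 0.61874^(1/-0.1332) = 0.61874^(-7.508) = 36.748, so t = 96.748.
T = 100·t = 9675 K → 9600 K to the nearest 200 K.

9600 K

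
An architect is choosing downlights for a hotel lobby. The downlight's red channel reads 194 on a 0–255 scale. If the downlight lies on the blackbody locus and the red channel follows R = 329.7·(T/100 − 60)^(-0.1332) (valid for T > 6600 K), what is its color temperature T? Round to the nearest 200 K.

11400 K

(t − 60)^(-0.1332) = 194/329.7 = 0.58841.
t − 60 = 0.58841^(1/-0.1332) = 0.58841^(-7.508) = 53.593, so t = 113.593.
T = 100·t = 11359 K → 11400 K to the nearest 200 K.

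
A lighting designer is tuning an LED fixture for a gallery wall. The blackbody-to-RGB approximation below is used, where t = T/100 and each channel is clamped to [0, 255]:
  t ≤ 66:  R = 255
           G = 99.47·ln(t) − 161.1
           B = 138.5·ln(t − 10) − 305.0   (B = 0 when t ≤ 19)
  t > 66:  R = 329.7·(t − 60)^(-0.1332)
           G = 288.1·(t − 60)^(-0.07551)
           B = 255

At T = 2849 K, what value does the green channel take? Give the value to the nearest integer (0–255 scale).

t = 2849/100 = 28.49; the t ≤ 66 branch applies.
G = 99.47·ln 28.49 − 161.1 = 99.47·3.3496 − 161.1 = 172.080.
Rounded: 172.

172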